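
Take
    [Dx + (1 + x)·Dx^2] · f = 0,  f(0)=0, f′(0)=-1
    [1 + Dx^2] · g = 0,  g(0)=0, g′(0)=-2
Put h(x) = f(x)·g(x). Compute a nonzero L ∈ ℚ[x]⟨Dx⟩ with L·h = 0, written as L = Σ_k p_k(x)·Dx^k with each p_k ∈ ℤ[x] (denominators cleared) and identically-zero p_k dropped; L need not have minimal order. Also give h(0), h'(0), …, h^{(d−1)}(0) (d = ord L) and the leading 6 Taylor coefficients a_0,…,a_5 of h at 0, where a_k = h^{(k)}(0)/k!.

f: a_k = 0, -1, 1/2, -1/3, 1/4, -1/5, …
g: a_k = 0, -2, 0, 1/3, 0, -1/60, …
h₀=f·g: eliminate ⇒ L₀, order ≤ 2·2.
L = (-3 + 6·x + 19·x^2 + 16·x^3 + 4·x^4) + (4 + 20·x + 24·x^2 + 8·x^3)·Dx + (20·x + 42·x^2 + 32·x^3 + 8·x^4)·Dx^2 + (4 + 20·x + 24·x^2 + 8·x^3)·Dx^3 + (3 + 14·x + 23·x^2 + 16·x^3 + 4·x^4)·Dx^4  (order 4).
h: a_k = 0, 0, 2, -1, 1/3, -1/3, …
ICs: h(0) = 0, h′(0) = 0, h′′(0) = 4, h′′′(0) = -6.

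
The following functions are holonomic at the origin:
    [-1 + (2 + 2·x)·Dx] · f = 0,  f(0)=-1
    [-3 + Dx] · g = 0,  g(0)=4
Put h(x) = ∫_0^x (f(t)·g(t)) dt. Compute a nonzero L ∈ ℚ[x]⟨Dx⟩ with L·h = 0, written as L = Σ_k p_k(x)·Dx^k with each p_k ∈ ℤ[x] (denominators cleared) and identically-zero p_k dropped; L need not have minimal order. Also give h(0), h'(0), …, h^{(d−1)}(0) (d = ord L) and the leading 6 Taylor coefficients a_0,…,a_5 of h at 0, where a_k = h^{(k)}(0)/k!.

f: a_k = -1, -1/2, 1/8, -1/16, 5/128, -7/256, …
g: a_k = 4, 12, 18, 18, 27/2, 81/10, …
L₀ := L_f ⊗_s L_g (sym. prod.), ord ≤ 1.
∫: right-multiply L₀ by Dx.
L = (-7 - 6·x)·Dx + (2 + 2·x)·Dx^2  (order 2).
h: a_k = 0, -4, -7, -47/6, -103/16, -667/160, …
ICs: h(0) = 0, h′(0) = -4.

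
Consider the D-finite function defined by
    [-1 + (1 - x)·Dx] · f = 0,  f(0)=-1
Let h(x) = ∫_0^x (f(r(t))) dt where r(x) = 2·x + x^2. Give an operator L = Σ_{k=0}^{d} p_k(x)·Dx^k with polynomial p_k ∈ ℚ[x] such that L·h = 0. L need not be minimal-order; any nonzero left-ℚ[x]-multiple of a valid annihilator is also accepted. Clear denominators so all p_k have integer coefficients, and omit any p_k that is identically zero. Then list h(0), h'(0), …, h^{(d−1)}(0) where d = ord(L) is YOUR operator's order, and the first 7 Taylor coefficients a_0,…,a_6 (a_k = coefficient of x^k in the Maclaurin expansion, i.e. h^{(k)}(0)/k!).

L = (2 + 2·x)·Dx + (-1 + 2·x + x^2)·Dx^2  (order 2).
h: a_k = 0, -1, -1, -5/3, -3, -29/5, -35/3, …
ICs: h(0) = 0, h′(0) = -1.

f: a_k = -1, -1, -1, -1, -1, -1, -1, …
Change of var in L_f (x↦r) gives L₀.
∫: right-multiply L₀ by Dx.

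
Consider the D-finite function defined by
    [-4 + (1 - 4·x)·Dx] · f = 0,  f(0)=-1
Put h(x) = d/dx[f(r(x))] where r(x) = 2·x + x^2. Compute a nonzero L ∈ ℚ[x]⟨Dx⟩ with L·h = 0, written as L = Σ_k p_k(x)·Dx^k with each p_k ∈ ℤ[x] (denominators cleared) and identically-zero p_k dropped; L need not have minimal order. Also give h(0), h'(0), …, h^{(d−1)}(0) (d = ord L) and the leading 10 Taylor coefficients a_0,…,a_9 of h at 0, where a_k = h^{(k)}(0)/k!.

f: a_k = -1, -4, -16, -64, -256, -1024, -4096, -16384, -65536, -262144, …
Substitute x→r, Dx→(1/r')Dx; clear ⇒ L₀.
Derive L from L₀ (diff closure).
L = (17 + 24·x + 12·x^2) + (-1 + 7·x + 12·x^2 + 4·x^3)·Dx  (order 1).
h: a_k = -8, -136, -1728, -19520, -206720, -2101632, -20772864, -201132032, -1917020160, -18045839360, …
ICs: h(0) = -8.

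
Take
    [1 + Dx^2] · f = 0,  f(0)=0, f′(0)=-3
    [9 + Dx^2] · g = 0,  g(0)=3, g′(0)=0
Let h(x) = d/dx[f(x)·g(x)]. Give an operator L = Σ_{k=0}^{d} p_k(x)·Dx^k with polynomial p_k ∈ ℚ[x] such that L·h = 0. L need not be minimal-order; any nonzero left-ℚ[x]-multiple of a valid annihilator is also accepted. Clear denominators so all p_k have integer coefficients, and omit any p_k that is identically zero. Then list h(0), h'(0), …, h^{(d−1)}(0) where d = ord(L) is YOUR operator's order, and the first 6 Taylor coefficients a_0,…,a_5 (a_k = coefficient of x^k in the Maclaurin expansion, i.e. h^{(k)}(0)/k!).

L = 64 + 20·Dx^2 + Dx^4  (order 4).
h: a_k = -9, 0, 126, 0, -186, 0, …
ICs: h(0) = -9, h′(0) = 0, h′′(0) = 252, h′′′(0) = 0.

f: a_k = 0, -3, 0, 1/2, 0, -1/40, …
g: a_k = 3, 0, -27/2, 0, 81/8, 0, …
Sym-product of L_f,L_g gives L₀ (≤ ord 4).
Differentiate: ansatz ord ≤ ord L₀ ⇒ L.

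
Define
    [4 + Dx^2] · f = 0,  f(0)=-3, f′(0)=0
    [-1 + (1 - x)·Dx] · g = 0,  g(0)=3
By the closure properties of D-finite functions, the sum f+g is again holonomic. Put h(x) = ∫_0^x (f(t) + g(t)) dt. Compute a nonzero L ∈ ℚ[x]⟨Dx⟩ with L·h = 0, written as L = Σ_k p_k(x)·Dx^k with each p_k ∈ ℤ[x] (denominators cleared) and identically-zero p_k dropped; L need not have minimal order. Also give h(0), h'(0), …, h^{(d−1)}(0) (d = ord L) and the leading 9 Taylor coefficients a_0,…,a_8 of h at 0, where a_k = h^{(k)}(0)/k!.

L = (-20 + 16·x - 8·x^2)·Dx + (12 - 28·x + 24·x^2 - 8·x^3)·Dx^2 + (-5 + 4·x - 2·x^2)·Dx^3 + (3 - 7·x + 6·x^2 - 2·x^3)·Dx^4  (order 4).
h: a_k = 0, 0, 3/2, 3, 3/4, 1/5, 1/2, 7/15, 3/8, …
ICs: h(0) = 0, h′(0) = 0, h′′(0) = 3, h′′′(0) = 18.

f: a_k = -3, 0, 6, 0, -2, 0, 4/15, 0, -2/105, …
g: a_k = 3, 3, 3, 3, 3, 3, 3, 3, 3, …
Weyl lclm of L_f,L_g ⇒ L₀ (ord ≤ 3).
h=∫h₀ ⇒ L = L₀·Dx.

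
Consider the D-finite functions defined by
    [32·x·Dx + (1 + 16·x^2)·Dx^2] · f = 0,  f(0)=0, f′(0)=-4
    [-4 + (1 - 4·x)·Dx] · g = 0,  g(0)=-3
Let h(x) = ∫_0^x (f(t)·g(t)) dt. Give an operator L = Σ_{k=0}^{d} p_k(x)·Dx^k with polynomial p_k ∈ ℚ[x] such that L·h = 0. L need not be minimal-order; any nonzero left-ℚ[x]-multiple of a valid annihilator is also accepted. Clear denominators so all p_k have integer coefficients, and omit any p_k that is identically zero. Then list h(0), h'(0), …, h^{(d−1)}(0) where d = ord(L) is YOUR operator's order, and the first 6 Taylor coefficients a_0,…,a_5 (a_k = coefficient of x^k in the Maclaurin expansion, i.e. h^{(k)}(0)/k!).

f: a_k = 0, -4, 0, 64/3, 0, -1024/5, …
g: a_k = -3, -12, -48, -192, -768, -3072, …
f·g: L₀ = L_f ⊗_s L_g, ord ≤ 2·1.
h=∫₀ˣh₀: take L = L₀·Dx.
L = 128·x·Dx + (8 - 32·x + 256·x^2)·Dx^2 + (-1 + 4·x - 16·x^2 + 64·x^3)·Dx^3  (order 3).
h: a_k = 0, 0, 6, 16, 32, 512/5, …
ICs: h(0) = 0, h′(0) = 0, h′′(0) = 12.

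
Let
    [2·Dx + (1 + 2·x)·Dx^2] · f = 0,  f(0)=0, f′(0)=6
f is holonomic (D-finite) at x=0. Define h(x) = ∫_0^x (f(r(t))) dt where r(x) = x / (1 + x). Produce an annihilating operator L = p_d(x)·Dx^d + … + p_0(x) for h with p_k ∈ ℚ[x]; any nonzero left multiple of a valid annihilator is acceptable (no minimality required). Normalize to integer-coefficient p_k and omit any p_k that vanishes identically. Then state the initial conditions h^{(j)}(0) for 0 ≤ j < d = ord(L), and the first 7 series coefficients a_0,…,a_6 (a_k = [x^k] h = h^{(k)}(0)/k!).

f: a_k = 0, 6, -6, 8, -12, 96/5, -32, …
Change of var in L_f (x↦r) gives L₀.
h=∫h₀ ⇒ L = L₀·Dx.
L = (4 + 6·x)·Dx^2 + (1 + 4·x + 3·x^2)·Dx^3  (order 3).
h: a_k = 0, 0, 3, -4, 13/2, -12, 121/5, …
ICs: h(0) = 0, h′(0) = 0, h′′(0) = 6.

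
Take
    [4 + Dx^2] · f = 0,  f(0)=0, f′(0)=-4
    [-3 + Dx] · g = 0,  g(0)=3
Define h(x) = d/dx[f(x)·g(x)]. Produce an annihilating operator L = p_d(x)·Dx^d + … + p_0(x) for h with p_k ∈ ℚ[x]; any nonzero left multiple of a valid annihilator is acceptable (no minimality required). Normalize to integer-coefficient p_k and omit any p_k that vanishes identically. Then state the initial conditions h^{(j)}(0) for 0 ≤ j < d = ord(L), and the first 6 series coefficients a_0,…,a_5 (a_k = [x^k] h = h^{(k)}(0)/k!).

L = 13 - 6·Dx + Dx^2  (order 2).
h: a_k = -12, -72, -138, -120, -61/2, 207/5, …
ICs: h(0) = -12, h′(0) = -72.

f: a_k = 0, -4, 0, 8/3, 0, -8/15, …
g: a_k = 3, 9, 27/2, 27/2, 81/8, 243/40, …
Product ⇒ symmetric product L₀, ord ≤ 2.
Derive L from L₀ (diff closure).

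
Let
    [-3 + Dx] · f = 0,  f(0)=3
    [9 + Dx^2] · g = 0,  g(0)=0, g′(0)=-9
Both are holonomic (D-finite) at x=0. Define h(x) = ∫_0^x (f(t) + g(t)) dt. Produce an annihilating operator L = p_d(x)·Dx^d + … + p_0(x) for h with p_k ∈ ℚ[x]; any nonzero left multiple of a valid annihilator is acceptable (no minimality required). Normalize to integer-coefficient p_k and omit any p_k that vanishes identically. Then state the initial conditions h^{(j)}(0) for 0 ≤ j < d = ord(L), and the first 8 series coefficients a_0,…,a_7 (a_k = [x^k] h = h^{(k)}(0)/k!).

L = -27·Dx + 9·Dx^2 - 3·Dx^3 + Dx^4  (order 4).
h: a_k = 0, 3, 0, 9/2, 27/4, 81/40, 0, 243/560, …
ICs: h(0) = 0, h′(0) = 3, h′′(0) = 0, h′′′(0) = 27.

f: a_k = 3, 9, 27/2, 27/2, 81/8, 243/40, 243/80, 729/560, …
g: a_k = 0, -9, 0, 27/2, 0, -243/40, 0, 729/560, …
L₀ := lclm(L_f,L_g); ord L₀ ≤ 1+2.
h=∫h₀ ⇒ L = L₀·Dx.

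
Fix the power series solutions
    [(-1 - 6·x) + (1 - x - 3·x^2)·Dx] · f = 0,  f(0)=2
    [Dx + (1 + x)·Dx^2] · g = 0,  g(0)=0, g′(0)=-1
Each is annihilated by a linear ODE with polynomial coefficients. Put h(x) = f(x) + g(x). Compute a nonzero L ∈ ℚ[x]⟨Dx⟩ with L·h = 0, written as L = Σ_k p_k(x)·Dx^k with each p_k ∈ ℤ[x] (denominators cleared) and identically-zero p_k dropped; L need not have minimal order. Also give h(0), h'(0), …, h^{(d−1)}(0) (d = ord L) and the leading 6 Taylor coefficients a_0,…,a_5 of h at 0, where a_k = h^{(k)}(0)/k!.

f: a_k = 2, 2, 8, 14, 38, 80, …
g: a_k = 0, -1, 1/2, -1/3, 1/4, -1/5, …
L₀ := lclm(L_f,L_g); ord L₀ ≤ 1+2.
L = (58 + 350·x + 636·x^2 + 756·x^3 + 324·x^4)·Dx + (40 + 364·x + 976·x^2 + 1632·x^3 + 1530·x^4 + 540·x^5)·Dx^2 + (-9 - 31·x - 27·x^2 + 115·x^3 + 345·x^4 + 333·x^5 + 108·x^6)·Dx^3  (order 3).
h: a_k = 2, 1, 17/2, 41/3, 153/4, 399/5, …
ICs: h(0) = 2, h′(0) = 1, h′′(0) = 17.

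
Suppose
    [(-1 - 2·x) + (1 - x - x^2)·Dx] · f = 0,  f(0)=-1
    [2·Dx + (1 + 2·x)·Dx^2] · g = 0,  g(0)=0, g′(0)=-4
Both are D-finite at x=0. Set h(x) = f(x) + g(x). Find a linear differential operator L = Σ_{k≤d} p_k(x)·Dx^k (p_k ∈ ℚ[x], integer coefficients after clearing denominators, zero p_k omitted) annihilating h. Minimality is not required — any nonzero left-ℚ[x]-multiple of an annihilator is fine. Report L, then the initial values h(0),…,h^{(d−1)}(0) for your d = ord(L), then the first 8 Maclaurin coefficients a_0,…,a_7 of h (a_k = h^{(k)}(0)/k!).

f: a_k = -1, -1, -2, -3, -5, -8, -13, -21, …
g: a_k = 0, -4, 4, -16/3, 8, -64/5, 64/3, -256/7, …
Sum ⇒ L₀ = lclm(L_f,L_g) in ℚ(x)⟨Dx⟩.
L = (34 + 92·x + 116·x^2 + 48·x^3 + 24·x^4)·Dx + (5 + 60·x + 170·x^2 + 180·x^3 + 100·x^4 + 40·x^5)·Dx^2 + (-3 - 11·x - 5·x^2 + 20·x^3 + 30·x^4 + 24·x^5 + 8·x^6)·Dx^3  (order 3).
h: a_k = -1, -5, 2, -25/3, 3, -104/5, 25/3, -403/7, …
ICs: h(0) = -1, h′(0) = -5, h′′(0) = 4.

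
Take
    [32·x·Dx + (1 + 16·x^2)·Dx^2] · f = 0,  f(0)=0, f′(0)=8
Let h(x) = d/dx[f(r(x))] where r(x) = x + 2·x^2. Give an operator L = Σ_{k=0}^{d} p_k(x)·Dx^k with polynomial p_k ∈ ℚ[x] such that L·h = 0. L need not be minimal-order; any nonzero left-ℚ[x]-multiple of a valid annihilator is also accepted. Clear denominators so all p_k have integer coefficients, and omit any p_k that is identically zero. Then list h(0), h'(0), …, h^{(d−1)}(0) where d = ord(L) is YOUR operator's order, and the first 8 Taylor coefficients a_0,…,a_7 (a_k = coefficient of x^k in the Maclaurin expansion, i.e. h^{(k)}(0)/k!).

f: a_k = 0, 8, 0, -128/3, 0, 2048/5, 0, -32768/7, …
h₀=f(r): pull back L_f along r ⇒ L₀.
h=h₀': d/dx-closure on L₀ ⇒ L.
L = (-4 + 32·x + 256·x^2 + 768·x^3 + 768·x^4) + (1 + 4·x + 16·x^2 + 128·x^3 + 320·x^4 + 256·x^5)·Dx  (order 1).
h: a_k = 8, 32, -128, -1024, -512, 22528, 81920, -262144, …
ICs: h(0) = 8.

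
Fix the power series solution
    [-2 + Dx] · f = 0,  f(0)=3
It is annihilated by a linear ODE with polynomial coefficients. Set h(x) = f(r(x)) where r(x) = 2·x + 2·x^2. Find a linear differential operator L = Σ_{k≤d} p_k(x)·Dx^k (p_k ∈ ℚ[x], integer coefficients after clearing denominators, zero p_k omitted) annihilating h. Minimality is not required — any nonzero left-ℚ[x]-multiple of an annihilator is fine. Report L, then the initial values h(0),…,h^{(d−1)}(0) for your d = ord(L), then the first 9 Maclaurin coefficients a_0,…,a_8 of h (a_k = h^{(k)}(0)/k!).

f: a_k = 3, 6, 6, 4, 2, 4/5, 4/15, 8/105, 2/105, …
f∘r: x↦r, Dx↦Dx/r' in L_f ⇒ L₀.
L = (-4 - 8·x) + Dx  (order 1).
h: a_k = 3, 12, 36, 80, 152, 1248/5, 5536/15, 52096/105, 4320/7, …
ICs: h(0) = 3.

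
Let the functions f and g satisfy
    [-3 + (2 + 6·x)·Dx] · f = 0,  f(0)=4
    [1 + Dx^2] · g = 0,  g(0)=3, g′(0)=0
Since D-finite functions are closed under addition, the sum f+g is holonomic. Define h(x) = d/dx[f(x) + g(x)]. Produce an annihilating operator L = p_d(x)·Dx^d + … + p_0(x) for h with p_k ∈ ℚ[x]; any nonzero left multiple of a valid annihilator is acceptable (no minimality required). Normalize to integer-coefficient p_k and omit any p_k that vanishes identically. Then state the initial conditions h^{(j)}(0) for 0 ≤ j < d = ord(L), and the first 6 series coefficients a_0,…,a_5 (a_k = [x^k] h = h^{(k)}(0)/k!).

f: a_k = 4, 6, -9/2, 27/4, -405/32, 1701/64, …
g: a_k = 3, 0, -3/2, 0, 1/8, 0, …
L₀ := lclm(L_f,L_g); ord L₀ ≤ 1+2.
h=h₀': d/dx-closure on L₀ ⇒ L.
L = (-417 - 72·x - 108·x^2) + (-62 - 234·x - 216·x^2 - 216·x^3)·Dx + (-417 - 72·x - 108·x^2)·Dx^2 + (-62 - 234·x - 216·x^2 - 216·x^3)·Dx^3  (order 3).
h: a_k = 6, -12, 81/4, -401/8, 8505/64, -229651/640, …
ICs: h(0) = 6, h′(0) = -12, h′′(0) = 81/2.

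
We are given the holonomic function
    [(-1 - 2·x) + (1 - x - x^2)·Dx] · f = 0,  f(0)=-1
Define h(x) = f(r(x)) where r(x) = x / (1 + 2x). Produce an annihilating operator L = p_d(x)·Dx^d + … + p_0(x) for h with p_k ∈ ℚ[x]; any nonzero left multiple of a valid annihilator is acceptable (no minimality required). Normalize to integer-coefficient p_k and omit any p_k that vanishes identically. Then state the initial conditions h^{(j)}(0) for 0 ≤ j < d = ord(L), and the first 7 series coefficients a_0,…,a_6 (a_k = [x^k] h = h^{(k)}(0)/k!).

L = (-1 - 4·x) + (1 + 5·x + 7·x^2 + 2·x^3)·Dx  (order 1).
h: a_k = -1, -1, 0, 1, -3, 8, -21, …
ICs: h(0) = -1.

f: a_k = -1, -1, -2, -3, -5, -8, -13, …
f∘r: x↦r, Dx↦Dx/r' in L_f ⇒ L₀.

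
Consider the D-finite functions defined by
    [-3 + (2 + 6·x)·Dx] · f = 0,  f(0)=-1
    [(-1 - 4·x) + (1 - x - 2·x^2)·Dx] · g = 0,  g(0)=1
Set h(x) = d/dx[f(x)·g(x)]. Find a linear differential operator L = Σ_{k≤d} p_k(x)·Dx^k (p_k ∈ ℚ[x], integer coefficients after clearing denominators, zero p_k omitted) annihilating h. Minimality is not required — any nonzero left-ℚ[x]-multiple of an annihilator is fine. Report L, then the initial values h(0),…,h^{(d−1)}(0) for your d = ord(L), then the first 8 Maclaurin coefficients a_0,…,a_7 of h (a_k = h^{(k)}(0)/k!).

f: a_k = -1, -3/2, 9/8, -27/16, 405/128, -1701/256, 15309/1024, -72171/2048, …
g: a_k = 1, 1, 3, 5, 11, 21, 43, 85, …
Sym-product of L_f,L_g gives L₀ (≤ ord 1).
Differentiate: ansatz ord ≤ ord L₀ ⇒ L.
L = (27 + 282·x + 663·x^2 + 660·x^3 + 540·x^4) + (-10 - 42·x - 30·x^2 + 98·x^3 + 312·x^4 + 216·x^5)·Dx  (order 1).
h: a_k = -5/2, -27/4, -483/16, -1747/32, -51735/256, -162093/512, -2420495/2048, -6175875/4096, …
ICs: h(0) = -5/2.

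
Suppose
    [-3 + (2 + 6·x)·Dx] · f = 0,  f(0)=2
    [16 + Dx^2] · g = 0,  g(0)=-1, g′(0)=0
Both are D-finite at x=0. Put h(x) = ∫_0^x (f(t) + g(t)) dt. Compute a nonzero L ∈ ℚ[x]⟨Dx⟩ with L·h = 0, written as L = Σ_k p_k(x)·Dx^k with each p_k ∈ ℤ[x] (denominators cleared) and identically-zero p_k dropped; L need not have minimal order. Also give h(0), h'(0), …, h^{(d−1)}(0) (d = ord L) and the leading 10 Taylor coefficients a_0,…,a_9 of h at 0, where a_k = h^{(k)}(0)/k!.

f: a_k = 2, 3, -9/4, 27/8, -405/64, 1701/128, -15309/512, 72171/1024, -2814669/16384, 14073345/32768, …
g: a_k = -1, 0, 8, 0, -32/3, 0, 256/45, 0, -512/315, 0, …
L₀ := lclm(L_f,L_g); ord L₀ ≤ 1+2.
h=∫h₀ ⇒ L = L₀·Dx.
L = (-4368 - 18432·x - 27648·x^2)·Dx + (1760 + 17568·x + 55296·x^2 + 55296·x^3)·Dx^2 + (-273 - 1152·x - 1728·x^2)·Dx^3 + (110 + 1098·x + 3456·x^2 + 3456·x^3)·Dx^4  (order 4).
h: a_k = 0, 1, 3/2, 23/12, 27/32, -3263/960, 567/256, -557833/161280, 72171/8192, -895009343/46448640, …
ICs: h(0) = 0, h′(0) = 1, h′′(0) = 3, h′′′(0) = 23/2.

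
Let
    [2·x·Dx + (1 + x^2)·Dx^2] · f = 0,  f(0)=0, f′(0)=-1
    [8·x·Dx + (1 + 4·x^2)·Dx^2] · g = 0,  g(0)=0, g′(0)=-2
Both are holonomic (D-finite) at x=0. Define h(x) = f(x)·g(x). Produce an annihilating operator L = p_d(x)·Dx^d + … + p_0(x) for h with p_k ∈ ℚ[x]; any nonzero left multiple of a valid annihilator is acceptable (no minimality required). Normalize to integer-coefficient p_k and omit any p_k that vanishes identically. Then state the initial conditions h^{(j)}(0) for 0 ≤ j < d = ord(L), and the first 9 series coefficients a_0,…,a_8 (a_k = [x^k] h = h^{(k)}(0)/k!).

L = (-96·x - 800·x^3 - 1024·x^5 + 640·x^7 + 1536·x^9)·Dx + (-20 - 412·x^2 - 1440·x^4 - 896·x^6 + 2240·x^8 + 2304·x^10)·Dx^2 + (-40·x - 280·x^3 - 480·x^5 + 272·x^7 + 1280·x^9 + 768·x^11)·Dx^3 + (-1 - 10·x^2 - 29·x^4 + 116·x^8 + 160·x^10 + 64·x^12)·Dx^4  (order 4).
h: a_k = 0, 0, 2, 0, -10/3, 0, 346/45, 0, -446/21, …
ICs: h(0) = 0, h′(0) = 0, h′′(0) = 4, h′′′(0) = 0.

f: a_k = 0, -1, 0, 1/3, 0, -1/5, 0, 1/7, 0, …
g: a_k = 0, -2, 0, 8/3, 0, -32/5, 0, 128/7, 0, …
f·g: L₀ = L_f ⊗_s L_g, ord ≤ 2·2.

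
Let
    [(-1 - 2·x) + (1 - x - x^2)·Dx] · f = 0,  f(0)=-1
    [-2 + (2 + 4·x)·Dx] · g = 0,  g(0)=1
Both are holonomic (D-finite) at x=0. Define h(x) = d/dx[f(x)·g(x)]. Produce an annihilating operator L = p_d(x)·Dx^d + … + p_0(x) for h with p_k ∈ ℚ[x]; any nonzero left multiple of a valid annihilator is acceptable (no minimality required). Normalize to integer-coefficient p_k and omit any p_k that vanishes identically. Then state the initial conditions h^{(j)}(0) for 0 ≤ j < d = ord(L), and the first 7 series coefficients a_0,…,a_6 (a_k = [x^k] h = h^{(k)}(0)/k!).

L = (5 + 30·x + 45·x^2 + 30·x^3 + 15·x^4) + (-2 - 5·x + 10·x^3 + 15·x^4 + 6·x^5)·Dx  (order 1).
h: a_k = -2, -5, -15, -55/2, -255/4, -879/8, -1855/8, …
ICs: h(0) = -2.

f: a_k = -1, -1, -2, -3, -5, -8, -13, …
g: a_k = 1, 1, -1/2, 1/2, -5/8, 7/8, -21/16, …
L₀ := L_f ⊗_s L_g (sym. prod.), ord ≤ 1.
h=h₀': d/dx-closure on L₀ ⇒ L.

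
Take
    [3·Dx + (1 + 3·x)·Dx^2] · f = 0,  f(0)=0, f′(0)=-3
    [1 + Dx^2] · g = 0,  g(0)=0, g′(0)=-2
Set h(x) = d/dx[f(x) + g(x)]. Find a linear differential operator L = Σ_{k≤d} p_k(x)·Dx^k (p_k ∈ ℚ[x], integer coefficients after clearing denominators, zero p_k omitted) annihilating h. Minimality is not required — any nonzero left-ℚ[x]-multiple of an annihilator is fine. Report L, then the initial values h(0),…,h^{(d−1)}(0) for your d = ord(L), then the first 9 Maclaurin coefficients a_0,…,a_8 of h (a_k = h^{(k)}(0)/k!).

f: a_k = 0, -3, 9/2, -9, 81/4, -243/5, 243/2, -2187/7, 6561/8, …
g: a_k = 0, -2, 0, 1/3, 0, -1/60, 0, 1/2520, 0, …
f+g: L₀ = lclm(L_f,L_g), ord ≤ 2+2.
Differentiate: ansatz ord ≤ ord L₀ ⇒ L.
L = (165 + 18·x + 27·x^2) + (19 + 63·x + 27·x^2 + 27·x^3)·Dx + (165 + 18·x + 27·x^2)·Dx^2 + (19 + 63·x + 27·x^2 + 27·x^3)·Dx^3  (order 3).
h: a_k = -5, 9, -26, 81, -2917/12, 729, -787319/360, 6561, -396809281/20160, …
ICs: h(0) = -5, h′(0) = 9, h′′(0) = -52.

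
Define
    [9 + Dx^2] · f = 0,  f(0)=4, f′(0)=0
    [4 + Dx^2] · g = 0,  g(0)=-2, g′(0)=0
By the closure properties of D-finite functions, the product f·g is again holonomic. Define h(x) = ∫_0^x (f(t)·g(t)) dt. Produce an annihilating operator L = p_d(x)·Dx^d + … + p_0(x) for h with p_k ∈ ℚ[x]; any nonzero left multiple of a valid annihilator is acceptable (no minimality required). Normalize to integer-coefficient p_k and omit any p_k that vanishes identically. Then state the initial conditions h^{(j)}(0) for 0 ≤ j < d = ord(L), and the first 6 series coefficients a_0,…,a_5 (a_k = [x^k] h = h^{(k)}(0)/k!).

L = 25·Dx + 26·Dx^3 + Dx^5  (order 5).
h: a_k = 0, -8, 0, 52/3, 0, -313/15, …
ICs: h(0) = 0, h′(0) = -8, h′′(0) = 0, h′′′(0) = 104, h′′′′(0) = 0.

f: a_k = 4, 0, -18, 0, 27/2, 0, …
g: a_k = -2, 0, 4, 0, -4/3, 0, …
Sym-product of L_f,L_g gives L₀ (≤ ord 4).
h=∫h₀ ⇒ L = L₀·Dx.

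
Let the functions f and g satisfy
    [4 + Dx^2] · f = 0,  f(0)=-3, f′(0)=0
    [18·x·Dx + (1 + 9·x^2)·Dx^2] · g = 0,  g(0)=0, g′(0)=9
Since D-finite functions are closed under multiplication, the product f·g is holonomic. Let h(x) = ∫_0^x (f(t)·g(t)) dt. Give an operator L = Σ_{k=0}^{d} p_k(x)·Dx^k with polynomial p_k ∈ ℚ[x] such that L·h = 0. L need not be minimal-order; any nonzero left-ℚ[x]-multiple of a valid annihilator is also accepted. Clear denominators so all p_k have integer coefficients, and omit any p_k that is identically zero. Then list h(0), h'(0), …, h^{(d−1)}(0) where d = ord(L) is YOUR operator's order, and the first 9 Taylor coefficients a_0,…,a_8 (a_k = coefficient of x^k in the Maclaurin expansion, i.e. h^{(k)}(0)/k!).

f: a_k = -3, 0, 6, 0, -2, 0, 4/15, 0, -2/105, …
g: a_k = 0, 9, 0, -27, 0, 729/5, 0, -6561/7, 0, …
Product ⇒ symmetric product L₀, ord ≤ 4.
h=∫₀ˣh₀: take L = L₀·Dx.
L = (2080 + 50256·x^2 + 89424·x^4 + 186624·x^6 + 419904·x^8)·Dx + (3168·x + 38880·x^3 + 139968·x^5 + 419904·x^7)·Dx^2 + (572 + 13788·x^2 + 33048·x^4 + 93312·x^6 + 209952·x^8)·Dx^3 + (792·x + 9720·x^3 + 34992·x^5 + 104976·x^7)·Dx^4 + (13 + 306·x^2 + 2673·x^4 + 11664·x^6 + 26244·x^8)·Dx^5  (order 5).
h: a_k = 0, 0, -27/2, 0, 135/4, 0, -1029/10, 0, 131007/280, …
ICs: h(0) = 0, h′(0) = 0, h′′(0) = -27, h′′′(0) = 0, h′′′′(0) = 810.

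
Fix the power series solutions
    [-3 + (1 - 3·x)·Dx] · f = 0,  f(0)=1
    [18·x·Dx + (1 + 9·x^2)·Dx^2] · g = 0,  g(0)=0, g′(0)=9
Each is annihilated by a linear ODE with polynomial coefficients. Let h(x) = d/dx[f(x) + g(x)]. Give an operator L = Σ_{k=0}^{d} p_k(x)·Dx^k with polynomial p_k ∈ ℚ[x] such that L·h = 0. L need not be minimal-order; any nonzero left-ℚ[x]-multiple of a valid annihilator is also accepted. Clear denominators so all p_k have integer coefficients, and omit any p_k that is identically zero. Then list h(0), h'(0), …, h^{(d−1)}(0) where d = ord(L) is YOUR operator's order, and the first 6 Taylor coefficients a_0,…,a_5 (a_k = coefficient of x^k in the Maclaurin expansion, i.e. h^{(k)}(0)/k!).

f: a_k = 1, 3, 9, 27, 81, 243, …
g: a_k = 0, 9, 0, -27, 0, 729/5, …
L₀ := lclm(L_f,L_g); ord L₀ ≤ 1+2.
Differentiate: ansatz ord ≤ ord L₀ ⇒ L.
L = (-18 + 216·x + 486·x^2) + (12 - 18·x + 108·x^2 + 486·x^3)·Dx + (-1 + 81·x^4)·Dx^2  (order 2).
h: a_k = 12, 18, 0, 324, 1944, 4374, …
ICs: h(0) = 12, h′(0) = 18.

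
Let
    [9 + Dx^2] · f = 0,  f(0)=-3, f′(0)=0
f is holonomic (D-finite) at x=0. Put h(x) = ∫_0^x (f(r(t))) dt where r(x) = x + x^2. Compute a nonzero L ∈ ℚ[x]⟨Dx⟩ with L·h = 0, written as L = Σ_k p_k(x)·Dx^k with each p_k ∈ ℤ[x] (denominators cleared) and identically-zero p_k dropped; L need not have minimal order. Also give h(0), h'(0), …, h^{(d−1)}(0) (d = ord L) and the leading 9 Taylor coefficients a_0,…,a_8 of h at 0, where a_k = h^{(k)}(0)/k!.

f: a_k = -3, 0, 27/2, 0, -81/8, 0, 243/80, 0, -2187/4480, …
L₀ from L_f via x↦r, Dx↦r'^{-1}Dx.
Integrate: L := L₀·Dx.
L = (9 + 54·x + 108·x^2 + 72·x^3)·Dx - 2·Dx^2 + (1 + 2·x)·Dx^3  (order 3).
h: a_k = 0, -3, 0, 9/2, 27/4, 27/40, -27/4, -4617/560, -891/320, …
ICs: h(0) = 0, h′(0) = -3, h′′(0) = 0.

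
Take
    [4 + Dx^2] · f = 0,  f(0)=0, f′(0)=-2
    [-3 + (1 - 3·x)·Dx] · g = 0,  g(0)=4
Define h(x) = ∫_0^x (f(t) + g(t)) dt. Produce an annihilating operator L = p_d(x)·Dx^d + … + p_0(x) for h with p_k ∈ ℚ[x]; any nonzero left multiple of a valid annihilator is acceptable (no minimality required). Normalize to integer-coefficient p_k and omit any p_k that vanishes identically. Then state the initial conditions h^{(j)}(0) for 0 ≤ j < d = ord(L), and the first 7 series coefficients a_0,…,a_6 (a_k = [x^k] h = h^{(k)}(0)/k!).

L = (-348 + 144·x - 216·x^2)·Dx + (44 - 180·x + 216·x^2 - 216·x^3)·Dx^2 + (-87 + 36·x - 54·x^2)·Dx^3 + (11 - 45·x + 54·x^2 - 54·x^3)·Dx^4  (order 4).
h: a_k = 0, 4, 5, 12, 82/3, 324/5, 7288/45, …
ICs: h(0) = 0, h′(0) = 4, h′′(0) = 10, h′′′(0) = 72.

f: a_k = 0, -2, 0, 4/3, 0, -4/15, 0, …
g: a_k = 4, 12, 36, 108, 324, 972, 2916, …
Weyl lclm of L_f,L_g ⇒ L₀ (ord ≤ 3).
h=∫h₀ ⇒ L = L₀·Dx.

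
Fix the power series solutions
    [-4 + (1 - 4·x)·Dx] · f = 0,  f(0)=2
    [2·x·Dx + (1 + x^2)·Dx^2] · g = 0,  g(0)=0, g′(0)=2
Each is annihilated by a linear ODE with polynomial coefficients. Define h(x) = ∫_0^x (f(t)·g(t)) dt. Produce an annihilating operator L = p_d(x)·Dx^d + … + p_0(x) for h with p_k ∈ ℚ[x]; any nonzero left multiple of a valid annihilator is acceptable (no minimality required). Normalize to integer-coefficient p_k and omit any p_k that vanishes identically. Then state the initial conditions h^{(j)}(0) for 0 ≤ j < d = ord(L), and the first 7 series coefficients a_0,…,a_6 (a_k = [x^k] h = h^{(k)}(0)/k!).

f: a_k = 2, 8, 32, 128, 512, 2048, 8192, …
g: a_k = 0, 2, 0, -2/3, 0, 2/5, 0, …
f·g: L₀ = L_f ⊗_s L_g, ord ≤ 1·2.
h=∫h₀ ⇒ L = L₀·Dx.
L = 8·x·Dx + (8 - 2·x + 16·x^2)·Dx^2 + (-1 + 4·x - x^2 + 4·x^3)·Dx^3  (order 3).
h: a_k = 0, 0, 2, 16/3, 47/3, 752/15, 7526/45, …
ICs: h(0) = 0, h′(0) = 0, h′′(0) = 4.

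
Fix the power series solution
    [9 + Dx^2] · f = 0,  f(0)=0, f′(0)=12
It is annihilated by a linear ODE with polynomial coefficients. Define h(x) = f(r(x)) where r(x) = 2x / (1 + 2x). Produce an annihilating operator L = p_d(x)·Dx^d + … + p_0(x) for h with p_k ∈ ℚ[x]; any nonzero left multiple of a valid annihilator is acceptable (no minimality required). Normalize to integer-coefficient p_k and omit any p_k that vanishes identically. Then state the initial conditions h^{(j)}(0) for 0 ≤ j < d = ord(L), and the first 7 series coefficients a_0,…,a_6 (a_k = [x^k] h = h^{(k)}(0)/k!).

f: a_k = 0, 12, 0, -18, 0, 81/10, 0, …
Substitute x→r, Dx→(1/r')Dx; clear ⇒ L₀.
L = 36 + (4 + 24·x + 48·x^2 + 32·x^3)·Dx + (1 + 8·x + 24·x^2 + 32·x^3 + 16·x^4)·Dx^2  (order 2).
h: a_k = 0, 24, -48, -48, 672, -14064/5, 8160, …
ICs: h(0) = 0, h′(0) = 24.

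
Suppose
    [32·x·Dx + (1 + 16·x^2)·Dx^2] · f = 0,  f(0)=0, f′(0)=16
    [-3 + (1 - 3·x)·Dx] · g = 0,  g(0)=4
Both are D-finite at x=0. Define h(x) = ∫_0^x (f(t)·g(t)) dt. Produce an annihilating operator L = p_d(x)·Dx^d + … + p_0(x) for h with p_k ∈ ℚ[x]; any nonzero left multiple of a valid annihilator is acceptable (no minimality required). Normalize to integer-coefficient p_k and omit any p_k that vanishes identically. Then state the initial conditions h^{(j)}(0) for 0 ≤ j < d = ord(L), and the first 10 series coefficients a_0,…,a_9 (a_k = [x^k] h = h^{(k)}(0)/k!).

f: a_k = 0, 16, 0, -256/3, 0, 4096/5, 0, -65536/7, 0, 1048576/9, …
g: a_k = 4, 12, 36, 108, 324, 972, 2916, 8748, 26244, 78732, …
L₀ := L_f ⊗_s L_g (sym. prod.), ord ≤ 2.
Integrate: L := L₀·Dx.
L = 96·x·Dx + (6 - 32·x + 192·x^2)·Dx^2 + (-1 + 3·x - 16·x^2 + 48·x^3)·Dx^3  (order 3).
h: a_k = 0, 0, 32, 64, 176/3, 704/5, 13472/15, 80832/35, 48344/35, 386752/105, …
ICs: h(0) = 0, h′(0) = 0, h′′(0) = 64.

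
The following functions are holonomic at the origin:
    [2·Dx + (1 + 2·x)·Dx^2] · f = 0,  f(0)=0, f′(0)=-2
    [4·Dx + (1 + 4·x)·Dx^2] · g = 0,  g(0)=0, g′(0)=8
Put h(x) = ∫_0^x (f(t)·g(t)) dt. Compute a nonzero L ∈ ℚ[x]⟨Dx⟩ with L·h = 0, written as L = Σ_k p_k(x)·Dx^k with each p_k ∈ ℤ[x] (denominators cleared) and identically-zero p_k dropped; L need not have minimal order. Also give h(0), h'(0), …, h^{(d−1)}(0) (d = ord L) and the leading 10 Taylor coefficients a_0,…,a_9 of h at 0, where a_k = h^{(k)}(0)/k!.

f: a_k = 0, -2, 2, -8/3, 4, -32/5, 32/3, -128/7, 32, -512/9, …
g: a_k = 0, 8, -16, 128/3, -128, 2048/5, -4096/3, 32768/7, -16384, 524288/9, …
L₀ := L_f ⊗_s L_g (sym. prod.), ord ≤ 4.
∫: right-multiply L₀ by Dx.
L = (160 + 768·x + 1024·x^2)·Dx^2 + (264 + 2144·x + 5760·x^2 + 5120·x^3)·Dx^3 + (64 + 720·x + 2976·x^2 + 5376·x^3 + 3584·x^4)·Dx^4 + (3 + 44·x + 252·x^2 + 704·x^3 + 960·x^4 + 512·x^5)·Dx^5  (order 5).
h: a_k = 0, 0, 0, -16/3, 12, -416/15, 208/3, -8384/45, 2656/5, -300032/189, …
ICs: h(0) = 0, h′(0) = 0, h′′(0) = 0, h′′′(0) = -32, h′′′′(0) = 288.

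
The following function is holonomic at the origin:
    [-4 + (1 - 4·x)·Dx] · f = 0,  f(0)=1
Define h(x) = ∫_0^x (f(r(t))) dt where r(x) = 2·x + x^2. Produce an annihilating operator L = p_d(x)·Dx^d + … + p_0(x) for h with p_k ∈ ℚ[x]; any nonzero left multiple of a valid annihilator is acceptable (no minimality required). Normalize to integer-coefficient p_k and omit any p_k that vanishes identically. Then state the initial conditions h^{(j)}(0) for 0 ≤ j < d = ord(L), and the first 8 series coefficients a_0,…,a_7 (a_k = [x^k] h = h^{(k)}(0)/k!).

f: a_k = 1, 4, 16, 64, 256, 1024, 4096, 16384, …
L₀ from L_f via x↦r, Dx↦r'^{-1}Dx.
∫: right-multiply L₀ by Dx.
L = (8 + 8·x)·Dx + (-1 + 8·x + 4·x^2)·Dx^2  (order 2).
h: a_k = 0, 1, 4, 68/3, 144, 976, 20672/3, 350272/7, …
ICs: h(0) = 0, h′(0) = 1.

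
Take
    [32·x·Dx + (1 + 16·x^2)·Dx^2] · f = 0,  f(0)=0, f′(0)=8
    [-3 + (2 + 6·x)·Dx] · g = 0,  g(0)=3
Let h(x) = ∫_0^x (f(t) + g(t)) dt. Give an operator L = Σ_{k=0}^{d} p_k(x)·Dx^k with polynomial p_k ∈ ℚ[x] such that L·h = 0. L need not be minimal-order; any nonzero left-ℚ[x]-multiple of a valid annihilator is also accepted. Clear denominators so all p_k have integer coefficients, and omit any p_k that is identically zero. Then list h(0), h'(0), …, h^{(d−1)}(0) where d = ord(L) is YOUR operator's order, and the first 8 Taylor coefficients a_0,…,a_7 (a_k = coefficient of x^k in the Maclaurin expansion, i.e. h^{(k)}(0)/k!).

f: a_k = 0, 8, 0, -128/3, 0, 2048/5, 0, -32768/7, …
g: a_k = 3, 9/2, -27/8, 81/16, -1215/128, 5103/256, -45927/1024, 216513/2048, …
Weyl lclm of L_f,L_g ⇒ L₀ (ord ≤ 3).
h=∫h₀ ⇒ L = L₀·Dx.
L = (-192 - 1440·x + 9216·x^2 + 13824·x^3)·Dx^2 + (-155 - 768·x + 4128·x^2 + 36864·x^3 + 48384·x^4)·Dx^3 + (-6 + 110·x + 576·x^2 + 2624·x^3 + 10752·x^4 + 13824·x^5)·Dx^4  (order 4).
h: a_k = 0, 3, 25/4, -9/8, -1805/192, -243/128, 549803/7680, -6561/1024, …
ICs: h(0) = 0, h′(0) = 3, h′′(0) = 25/2, h′′′(0) = -27/4.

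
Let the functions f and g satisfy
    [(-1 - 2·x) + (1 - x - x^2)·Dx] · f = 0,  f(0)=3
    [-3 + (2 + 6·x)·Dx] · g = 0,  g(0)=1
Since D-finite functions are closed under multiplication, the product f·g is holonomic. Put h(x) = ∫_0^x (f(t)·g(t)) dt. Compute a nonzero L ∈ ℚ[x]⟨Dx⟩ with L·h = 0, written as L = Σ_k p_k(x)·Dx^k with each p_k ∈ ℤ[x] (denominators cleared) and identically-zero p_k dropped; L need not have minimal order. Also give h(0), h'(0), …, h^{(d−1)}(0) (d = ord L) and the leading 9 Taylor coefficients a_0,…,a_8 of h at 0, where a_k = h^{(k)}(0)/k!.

f: a_k = 3, 3, 6, 9, 15, 24, 39, 63, 102, …
g: a_k = 1, 3/2, -9/8, 27/16, -405/128, 1701/256, -15309/1024, 72171/2048, -2814669/32768, …
Product ⇒ symmetric product L₀, ord ≤ 1.
Integrate: L := L₀·Dx.
L = (5 + 7·x + 9·x^2)·Dx + (-2 - 4·x + 8·x^2 + 6·x^3)·Dx^2  (order 2).
h: a_k = 0, 3, 15/4, 19/8, 315/64, 2217/640, 4859/512, 30117/7168, 393363/16384, …
ICs: h(0) = 0, h′(0) = 3.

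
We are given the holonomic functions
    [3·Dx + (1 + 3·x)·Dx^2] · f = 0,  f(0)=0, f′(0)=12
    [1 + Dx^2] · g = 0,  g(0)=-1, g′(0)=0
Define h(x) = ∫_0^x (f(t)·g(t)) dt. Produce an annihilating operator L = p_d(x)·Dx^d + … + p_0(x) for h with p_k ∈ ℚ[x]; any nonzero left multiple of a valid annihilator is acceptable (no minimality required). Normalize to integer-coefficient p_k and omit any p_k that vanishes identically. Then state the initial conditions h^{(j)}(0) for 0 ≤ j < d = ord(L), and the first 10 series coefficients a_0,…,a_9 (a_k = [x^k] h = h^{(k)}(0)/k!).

L = (-203 - 222·x - 189·x^2 + 432·x^3 + 324·x^4)·Dx + (-84 - 108·x + 648·x^2 + 648·x^3)·Dx^2 + (-208 - 228·x - 54·x^2 + 864·x^3 + 648·x^4)·Dx^3 + (-84 - 108·x + 648·x^2 + 648·x^3)·Dx^4 + (-5 - 6·x + 135·x^2 + 432·x^3 + 324·x^4)·Dx^5  (order 5).
h: a_k = 0, 0, -6, 6, -15/2, 72/5, -1769/60, 255/4, -484679/3360, 60817/180, …
ICs: h(0) = 0, h′(0) = 0, h′′(0) = -12, h′′′(0) = 36, h′′′′(0) = -180.

f: a_k = 0, 12, -18, 36, -81, 972/5, -486, 8748/7, -6561/2, 8748, …
g: a_k = -1, 0, 1/2, 0, -1/24, 0, 1/720, 0, -1/40320, 0, …
Sym-product of L_f,L_g gives L₀ (≤ ord 4).
Integrate: L := L₀·Dx.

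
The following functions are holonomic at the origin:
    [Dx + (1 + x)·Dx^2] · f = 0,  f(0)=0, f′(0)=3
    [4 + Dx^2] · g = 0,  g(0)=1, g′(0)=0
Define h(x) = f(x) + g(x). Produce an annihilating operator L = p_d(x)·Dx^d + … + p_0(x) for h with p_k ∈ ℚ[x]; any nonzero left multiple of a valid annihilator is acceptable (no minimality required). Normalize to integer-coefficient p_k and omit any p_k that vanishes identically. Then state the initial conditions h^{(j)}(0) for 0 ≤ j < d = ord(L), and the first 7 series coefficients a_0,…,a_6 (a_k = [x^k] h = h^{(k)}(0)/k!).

f: a_k = 0, 3, -3/2, 1, -3/4, 3/5, -1/2, …
g: a_k = 1, 0, -2, 0, 2/3, 0, -4/45, …
f+g: L₀ = lclm(L_f,L_g), ord ≤ 2+2.
L = (20 + 16·x + 8·x^2)·Dx + (12 + 28·x + 24·x^2 + 8·x^3)·Dx^2 + (5 + 4·x + 2·x^2)·Dx^3 + (3 + 7·x + 6·x^2 + 2·x^3)·Dx^4  (order 4).
h: a_k = 1, 3, -7/2, 1, -1/12, 3/5, -53/90, …
ICs: h(0) = 1, h′(0) = 3, h′′(0) = -7, h′′′(0) = 6.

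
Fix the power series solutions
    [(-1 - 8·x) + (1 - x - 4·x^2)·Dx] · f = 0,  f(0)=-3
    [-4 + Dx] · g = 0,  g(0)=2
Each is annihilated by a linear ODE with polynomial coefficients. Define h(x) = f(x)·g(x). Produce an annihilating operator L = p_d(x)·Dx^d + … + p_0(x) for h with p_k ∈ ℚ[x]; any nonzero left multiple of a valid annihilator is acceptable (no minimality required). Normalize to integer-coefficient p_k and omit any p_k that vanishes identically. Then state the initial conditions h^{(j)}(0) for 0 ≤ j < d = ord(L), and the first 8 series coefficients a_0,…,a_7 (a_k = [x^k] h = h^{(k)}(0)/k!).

L = (5 + 4·x - 16·x^2) + (-1 + x + 4·x^2)·Dx  (order 1).
h: a_k = -6, -30, -102, -286, -758, -9766/5, -15058/3, -1349422/105, …
ICs: h(0) = -6.

f: a_k = -3, -3, -15, -27, -87, -195, -543, -1323, …
g: a_k = 2, 8, 16, 64/3, 64/3, 256/15, 512/45, 2048/315, …
L₀ := L_f ⊗_s L_g (sym. prod.), ord ≤ 1.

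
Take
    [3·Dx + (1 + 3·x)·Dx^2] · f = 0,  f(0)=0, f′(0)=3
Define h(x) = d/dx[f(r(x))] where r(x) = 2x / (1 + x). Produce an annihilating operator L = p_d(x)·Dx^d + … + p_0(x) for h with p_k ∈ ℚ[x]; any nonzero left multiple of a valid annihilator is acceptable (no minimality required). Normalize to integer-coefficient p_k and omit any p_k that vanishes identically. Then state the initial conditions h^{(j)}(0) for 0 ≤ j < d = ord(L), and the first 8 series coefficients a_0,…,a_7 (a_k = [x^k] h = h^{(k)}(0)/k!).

f: a_k = 0, 3, -9/2, 9, -81/4, 243/5, -243/2, 2187/7, …
Substitute x→r, Dx→(1/r')Dx; clear ⇒ L₀.
h=h₀': d/dx-closure on L₀ ⇒ L.
L = (8 + 14·x) + (1 + 8·x + 7·x^2)·Dx  (order 1).
h: a_k = 6, -48, 342, -2400, 16806, -117648, 823542, -5764800, …
ICs: h(0) = 6.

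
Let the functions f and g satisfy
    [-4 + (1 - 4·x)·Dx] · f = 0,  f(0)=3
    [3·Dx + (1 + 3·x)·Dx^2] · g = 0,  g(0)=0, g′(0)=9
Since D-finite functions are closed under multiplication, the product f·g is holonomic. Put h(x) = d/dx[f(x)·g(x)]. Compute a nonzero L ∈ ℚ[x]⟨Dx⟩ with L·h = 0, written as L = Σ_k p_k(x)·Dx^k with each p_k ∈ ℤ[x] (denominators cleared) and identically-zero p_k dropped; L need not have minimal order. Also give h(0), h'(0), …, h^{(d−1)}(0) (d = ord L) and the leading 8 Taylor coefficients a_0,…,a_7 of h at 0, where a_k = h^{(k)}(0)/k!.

f: a_k = 3, 12, 48, 192, 768, 3072, 12288, 49152, …
g: a_k = 0, 9, -27/2, 27, -243/4, 729/5, -729/2, 6561/7, …
Sym-product of L_f,L_g gives L₀ (≤ ord 2).
Derive L from L₀ (diff closure).
L = 48 + (6 + 60·x)·Dx + (-1 + x + 12·x^2)·Dx^2  (order 2).
h: a_k = 27, 135, 1053, 4887, 26622, 606123/5, 2926989/5, 91596933/35, …
ICs: h(0) = 27, h′(0) = 135.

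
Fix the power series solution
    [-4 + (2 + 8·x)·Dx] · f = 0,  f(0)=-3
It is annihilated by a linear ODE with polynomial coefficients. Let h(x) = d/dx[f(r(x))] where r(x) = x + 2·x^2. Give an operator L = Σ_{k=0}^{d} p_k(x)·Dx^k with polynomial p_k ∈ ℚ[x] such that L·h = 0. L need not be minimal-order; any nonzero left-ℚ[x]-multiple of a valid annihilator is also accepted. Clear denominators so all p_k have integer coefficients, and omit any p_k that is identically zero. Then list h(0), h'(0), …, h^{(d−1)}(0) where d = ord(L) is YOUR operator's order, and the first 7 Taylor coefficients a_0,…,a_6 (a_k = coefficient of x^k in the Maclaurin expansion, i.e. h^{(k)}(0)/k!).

L = 2 + (-1 - 8·x - 24·x^2 - 32·x^3)·Dx  (order 1).
h: a_k = -6, -12, 36, -72, 60, 216, -1176, …
ICs: h(0) = -6.

f: a_k = -3, -6, 6, -12, 30, -84, 252, …
Change of var in L_f (x↦r) gives L₀.
h₀' ⇒ L via d/dx closure of L₀.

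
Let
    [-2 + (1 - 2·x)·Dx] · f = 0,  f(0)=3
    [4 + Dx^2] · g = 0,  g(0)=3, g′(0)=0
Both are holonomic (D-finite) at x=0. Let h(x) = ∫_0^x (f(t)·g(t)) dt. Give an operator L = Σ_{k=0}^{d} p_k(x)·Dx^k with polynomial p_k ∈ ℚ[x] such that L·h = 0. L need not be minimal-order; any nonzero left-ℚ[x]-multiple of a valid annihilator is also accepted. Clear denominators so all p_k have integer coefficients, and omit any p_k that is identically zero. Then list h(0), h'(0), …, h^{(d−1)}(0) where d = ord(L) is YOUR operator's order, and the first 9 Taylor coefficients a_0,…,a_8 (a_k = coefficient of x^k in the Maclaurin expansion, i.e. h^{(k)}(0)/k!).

L = (-4 + 8·x)·Dx + 4·Dx^2 + (-1 + 2·x)·Dx^3  (order 3).
h: a_k = 0, 9, 9, 6, 9, 78/5, 26, 1556/35, 389/5, …
ICs: h(0) = 0, h′(0) = 9, h′′(0) = 18.

f: a_k = 3, 6, 12, 24, 48, 96, 192, 384, 768, …
g: a_k = 3, 0, -6, 0, 2, 0, -4/15, 0, 2/105, …
Sym-product of L_f,L_g gives L₀ (≤ ord 2).
∫: right-multiply L₀ by Dx.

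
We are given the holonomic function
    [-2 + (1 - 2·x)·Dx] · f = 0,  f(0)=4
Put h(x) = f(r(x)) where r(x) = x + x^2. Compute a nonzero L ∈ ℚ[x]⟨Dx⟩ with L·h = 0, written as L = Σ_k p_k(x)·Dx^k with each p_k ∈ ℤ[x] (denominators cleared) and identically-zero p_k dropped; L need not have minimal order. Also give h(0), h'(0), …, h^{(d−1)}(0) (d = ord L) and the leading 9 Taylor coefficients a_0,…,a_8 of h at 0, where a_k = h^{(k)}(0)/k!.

f: a_k = 4, 8, 16, 32, 64, 128, 256, 512, 1024, …
L₀ from L_f via x↦r, Dx↦r'^{-1}Dx.
L = (2 + 4·x) + (-1 + 2·x + 2·x^2)·Dx  (order 1).
h: a_k = 4, 8, 24, 64, 176, 480, 1312, 3584, 9792, …
ICs: h(0) = 4.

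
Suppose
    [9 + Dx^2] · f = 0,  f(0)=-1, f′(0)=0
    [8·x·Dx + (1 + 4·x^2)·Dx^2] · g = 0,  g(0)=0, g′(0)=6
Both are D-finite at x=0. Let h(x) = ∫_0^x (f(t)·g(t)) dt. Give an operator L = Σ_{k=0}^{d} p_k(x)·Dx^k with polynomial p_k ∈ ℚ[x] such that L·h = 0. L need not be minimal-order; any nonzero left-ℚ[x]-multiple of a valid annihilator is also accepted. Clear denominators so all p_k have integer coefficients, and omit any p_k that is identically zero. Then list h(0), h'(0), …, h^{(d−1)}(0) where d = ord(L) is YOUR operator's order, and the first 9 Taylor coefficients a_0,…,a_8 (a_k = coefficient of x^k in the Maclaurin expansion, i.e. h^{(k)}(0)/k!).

f: a_k = -1, 0, 9/2, 0, -27/8, 0, 81/80, 0, -729/4480, …
g: a_k = 0, 6, 0, -8, 0, 96/5, 0, -384/7, 0, …
L₀ := L_f ⊗_s L_g (sym. prod.), ord ≤ 4.
h=∫₀ˣh₀: take L = L₀·Dx.
L = (2925 + 31536·x^2 + 95904·x^4 + 186624·x^6 + 186624·x^8)·Dx + (2448·x + 20160·x^3 + 62208·x^5 + 82944·x^7)·Dx^2 + (442 + 5088·x^2 + 19008·x^4 + 41472·x^6 + 41472·x^8)·Dx^3 + (272·x + 2240·x^3 + 6912·x^5 + 9216·x^7)·Dx^4 + (13 + 176·x^2 + 928·x^4 + 2304·x^6 + 2304·x^8)·Dx^5  (order 5).
h: a_k = 0, 0, -3, 0, 35/4, 0, -503/40, 0, 48813/2240, …
ICs: h(0) = 0, h′(0) = 0, h′′(0) = -6, h′′′(0) = 0, h′′′′(0) = 210.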